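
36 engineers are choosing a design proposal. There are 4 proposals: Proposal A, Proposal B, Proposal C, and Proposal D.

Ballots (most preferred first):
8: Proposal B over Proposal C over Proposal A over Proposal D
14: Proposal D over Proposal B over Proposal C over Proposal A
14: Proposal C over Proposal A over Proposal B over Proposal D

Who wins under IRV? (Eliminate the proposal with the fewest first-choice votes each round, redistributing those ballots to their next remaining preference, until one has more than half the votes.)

Round 1: Proposal A 0, Proposal B 8, Proposal C 14, Proposal D 14. Proposal A eliminated.
Round 2: Proposal B 8, Proposal C 14, Proposal D 14. Proposal B eliminated.
Round 3: Proposal C 22, Proposal D 14. Proposal C has a majority (≥19).

Proposal C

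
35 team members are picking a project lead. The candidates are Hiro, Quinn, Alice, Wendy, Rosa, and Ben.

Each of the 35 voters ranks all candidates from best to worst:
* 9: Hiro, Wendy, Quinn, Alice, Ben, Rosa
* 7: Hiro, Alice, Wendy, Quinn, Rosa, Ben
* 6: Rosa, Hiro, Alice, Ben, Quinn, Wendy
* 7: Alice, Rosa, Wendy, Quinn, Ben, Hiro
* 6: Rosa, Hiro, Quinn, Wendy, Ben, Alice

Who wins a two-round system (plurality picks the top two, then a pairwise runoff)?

Round 1 first-place votes: Hiro 16, Quinn 0, Alice 7, Wendy 0, Rosa 12, Ben 0. Hiro and Rosa advance.
Runoff: Hiro is ranked above Rosa on 16 ballots, Rosa above Hiro on 19.

Rosa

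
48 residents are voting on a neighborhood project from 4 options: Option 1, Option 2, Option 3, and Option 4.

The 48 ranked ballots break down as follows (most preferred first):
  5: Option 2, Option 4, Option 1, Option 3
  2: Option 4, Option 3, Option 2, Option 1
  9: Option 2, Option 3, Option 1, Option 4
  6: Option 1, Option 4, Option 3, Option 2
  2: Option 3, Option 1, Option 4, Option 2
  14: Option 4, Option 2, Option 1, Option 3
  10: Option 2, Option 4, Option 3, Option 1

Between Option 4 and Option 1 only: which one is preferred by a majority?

Option 4

Option 4 is ranked above Option 1 on 31 ballots; Option 1 above Option 4 on 17.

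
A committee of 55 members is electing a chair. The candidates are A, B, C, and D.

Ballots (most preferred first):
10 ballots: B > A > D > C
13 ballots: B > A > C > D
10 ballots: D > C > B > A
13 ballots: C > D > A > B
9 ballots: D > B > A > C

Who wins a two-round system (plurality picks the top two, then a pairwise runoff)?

D

Round 1 first-place votes: A 0, B 23, C 13, D 19. B and D advance.
Runoff: B is ranked above D on 23 ballots, D above B on 32.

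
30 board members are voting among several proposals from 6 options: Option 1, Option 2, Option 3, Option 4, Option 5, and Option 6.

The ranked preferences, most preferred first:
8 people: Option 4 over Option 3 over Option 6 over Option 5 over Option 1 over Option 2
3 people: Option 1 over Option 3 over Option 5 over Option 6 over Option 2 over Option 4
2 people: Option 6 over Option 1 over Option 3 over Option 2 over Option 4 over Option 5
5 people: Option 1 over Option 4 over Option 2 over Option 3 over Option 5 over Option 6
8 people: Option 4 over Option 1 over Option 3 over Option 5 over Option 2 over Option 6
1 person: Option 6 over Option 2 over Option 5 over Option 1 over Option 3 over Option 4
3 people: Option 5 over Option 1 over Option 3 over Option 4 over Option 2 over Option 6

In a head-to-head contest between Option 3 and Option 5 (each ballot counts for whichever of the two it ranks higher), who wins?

Option 3 is ranked above Option 5 on 26 ballots; Option 5 above Option 3 on 4.

Option 3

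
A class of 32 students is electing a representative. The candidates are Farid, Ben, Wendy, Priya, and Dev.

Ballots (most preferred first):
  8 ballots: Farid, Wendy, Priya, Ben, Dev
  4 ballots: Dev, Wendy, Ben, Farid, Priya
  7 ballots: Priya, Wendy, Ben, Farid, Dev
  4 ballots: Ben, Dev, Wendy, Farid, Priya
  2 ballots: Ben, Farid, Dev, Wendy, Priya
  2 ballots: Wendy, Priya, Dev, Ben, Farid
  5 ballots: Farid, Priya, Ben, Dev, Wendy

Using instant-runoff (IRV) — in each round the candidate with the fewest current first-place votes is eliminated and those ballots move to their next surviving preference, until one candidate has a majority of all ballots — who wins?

Round 1: Farid 13, Ben 6, Wendy 2, Priya 7, Dev 4. Wendy eliminated.
Round 2: Farid 13, Ben 6, Priya 9, Dev 4. Dev eliminated.
Round 3: Farid 13, Ben 10, Priya 9. Priya eliminated.
Round 4: Farid 13, Ben 19. Ben has a majority (≥17).

Ben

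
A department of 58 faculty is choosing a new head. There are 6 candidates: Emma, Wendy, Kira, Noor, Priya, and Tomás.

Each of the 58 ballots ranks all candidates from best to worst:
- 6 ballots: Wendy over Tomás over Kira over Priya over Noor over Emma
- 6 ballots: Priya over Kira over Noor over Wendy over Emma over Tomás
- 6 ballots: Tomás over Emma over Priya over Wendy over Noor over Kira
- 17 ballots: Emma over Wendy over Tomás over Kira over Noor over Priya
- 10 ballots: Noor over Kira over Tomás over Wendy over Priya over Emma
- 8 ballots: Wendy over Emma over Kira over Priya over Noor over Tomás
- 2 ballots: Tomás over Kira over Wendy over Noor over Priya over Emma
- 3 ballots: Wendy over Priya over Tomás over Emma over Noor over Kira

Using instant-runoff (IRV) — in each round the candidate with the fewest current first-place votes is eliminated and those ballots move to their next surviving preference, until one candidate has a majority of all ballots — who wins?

Wendy

Round 1: Emma 17, Wendy 17, Kira 0, Noor 10, Priya 6, Tomás 8. Kira eliminated.
Round 2: Emma 17, Wendy 17, Noor 10, Priya 6, Tomás 8. Priya eliminated.
Round 3: Emma 17, Wendy 17, Noor 16, Tomás 8. Tomás eliminated.
Round 4: Emma 23, Wendy 19, Noor 16. Noor eliminated.
Round 5: Emma 23, Wendy 35. Wendy has a majority (≥30).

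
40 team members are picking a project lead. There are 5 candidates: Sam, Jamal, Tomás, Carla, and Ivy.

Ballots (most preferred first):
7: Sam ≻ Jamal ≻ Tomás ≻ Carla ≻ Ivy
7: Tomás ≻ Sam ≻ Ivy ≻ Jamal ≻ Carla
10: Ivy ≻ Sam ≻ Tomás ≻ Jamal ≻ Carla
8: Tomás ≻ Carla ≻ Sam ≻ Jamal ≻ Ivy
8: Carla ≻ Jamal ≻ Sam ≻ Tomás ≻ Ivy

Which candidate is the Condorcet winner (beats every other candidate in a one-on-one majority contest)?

Sam

Sam vs Jamal: 32–8
Sam vs Tomás: 25–15
Sam vs Carla: 24–16
Sam vs Ivy: 30–10
Sam beats every other candidate.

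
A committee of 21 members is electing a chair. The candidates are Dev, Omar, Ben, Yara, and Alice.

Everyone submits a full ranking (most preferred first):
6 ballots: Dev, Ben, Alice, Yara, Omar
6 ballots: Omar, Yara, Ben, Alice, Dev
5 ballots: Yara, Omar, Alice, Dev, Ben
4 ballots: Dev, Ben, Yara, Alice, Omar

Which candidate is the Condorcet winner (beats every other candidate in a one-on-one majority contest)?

Yara

Yara vs Dev: 11–10
Yara vs Omar: 15–6
Yara vs Ben: 11–10
Yara vs Alice: 15–6
Yara beats every other candidate.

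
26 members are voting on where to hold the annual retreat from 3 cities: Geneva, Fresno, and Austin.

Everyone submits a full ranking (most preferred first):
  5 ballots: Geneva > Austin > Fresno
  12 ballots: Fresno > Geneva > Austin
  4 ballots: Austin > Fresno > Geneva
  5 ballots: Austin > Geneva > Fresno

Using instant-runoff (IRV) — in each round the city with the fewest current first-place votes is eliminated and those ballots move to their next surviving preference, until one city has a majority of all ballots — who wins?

Round 1: Geneva 5, Fresno 12, Austin 9. Geneva eliminated.
Round 2: Fresno 12, Austin 14. Austin has a majority (≥14).

Austin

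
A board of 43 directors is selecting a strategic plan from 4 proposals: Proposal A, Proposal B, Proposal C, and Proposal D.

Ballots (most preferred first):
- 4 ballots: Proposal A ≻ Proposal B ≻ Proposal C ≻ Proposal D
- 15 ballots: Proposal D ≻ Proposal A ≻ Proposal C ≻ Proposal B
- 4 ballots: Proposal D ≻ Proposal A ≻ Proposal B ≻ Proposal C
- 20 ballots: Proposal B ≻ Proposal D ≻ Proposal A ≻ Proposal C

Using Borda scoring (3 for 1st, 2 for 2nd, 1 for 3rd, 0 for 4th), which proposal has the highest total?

Proposal D

Proposal A: 4×3 + 15×2 + 4×2 + 20×1 = 70
Proposal B: 4×2 + 15×0 + 4×1 + 20×3 = 72
Proposal C: 4×1 + 15×1 + 4×0 + 20×0 = 19
Proposal D: 4×0 + 15×3 + 4×3 + 20×2 = 97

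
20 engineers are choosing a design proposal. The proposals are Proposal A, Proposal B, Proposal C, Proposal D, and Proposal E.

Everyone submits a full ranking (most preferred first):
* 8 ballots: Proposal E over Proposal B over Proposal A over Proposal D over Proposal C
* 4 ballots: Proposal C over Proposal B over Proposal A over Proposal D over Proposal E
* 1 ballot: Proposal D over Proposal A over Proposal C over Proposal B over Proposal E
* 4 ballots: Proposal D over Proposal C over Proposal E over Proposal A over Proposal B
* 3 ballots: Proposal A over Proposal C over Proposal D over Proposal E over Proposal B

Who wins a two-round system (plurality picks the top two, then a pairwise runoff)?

Round 1 first-place votes: Proposal A 3, Proposal B 0, Proposal C 4, Proposal D 5, Proposal E 8. Proposal E and Proposal D advance.
Runoff: Proposal E is ranked above Proposal D on 8 ballots, Proposal D above Proposal E on 12.

Proposal D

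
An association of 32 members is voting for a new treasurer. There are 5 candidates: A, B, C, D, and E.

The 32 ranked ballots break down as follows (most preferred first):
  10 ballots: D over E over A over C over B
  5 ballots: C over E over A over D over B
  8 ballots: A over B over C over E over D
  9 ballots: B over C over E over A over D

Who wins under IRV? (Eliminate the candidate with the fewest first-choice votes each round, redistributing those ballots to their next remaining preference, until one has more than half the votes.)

Round 1: A 8, B 9, C 5, D 10, E 0. E eliminated.
Round 2: A 8, B 9, C 5, D 10. C eliminated.
Round 3: A 13, B 9, D 10. B eliminated.
Round 4: A 22, D 10. A has a majority (≥17).

A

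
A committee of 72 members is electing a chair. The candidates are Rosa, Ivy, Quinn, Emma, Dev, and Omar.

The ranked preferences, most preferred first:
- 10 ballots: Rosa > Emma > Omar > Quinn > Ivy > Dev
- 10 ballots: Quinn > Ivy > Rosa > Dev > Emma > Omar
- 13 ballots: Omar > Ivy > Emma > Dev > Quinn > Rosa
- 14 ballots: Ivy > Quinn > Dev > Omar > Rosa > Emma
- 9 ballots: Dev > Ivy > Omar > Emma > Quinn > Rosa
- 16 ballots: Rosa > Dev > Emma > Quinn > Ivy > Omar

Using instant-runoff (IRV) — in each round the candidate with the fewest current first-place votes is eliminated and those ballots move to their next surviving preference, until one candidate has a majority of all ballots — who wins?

Ivy

Round 1: Rosa 26, Ivy 14, Quinn 10, Emma 0, Dev 9, Omar 13. Emma eliminated.
Round 2: Rosa 26, Ivy 14, Quinn 10, Dev 9, Omar 13. Dev eliminated.
Round 3: Rosa 26, Ivy 23, Quinn 10, Omar 13. Quinn eliminated.
Round 4: Rosa 26, Ivy 33, Omar 13. Omar eliminated.
Round 5: Rosa 26, Ivy 46. Ivy has a majority (≥37).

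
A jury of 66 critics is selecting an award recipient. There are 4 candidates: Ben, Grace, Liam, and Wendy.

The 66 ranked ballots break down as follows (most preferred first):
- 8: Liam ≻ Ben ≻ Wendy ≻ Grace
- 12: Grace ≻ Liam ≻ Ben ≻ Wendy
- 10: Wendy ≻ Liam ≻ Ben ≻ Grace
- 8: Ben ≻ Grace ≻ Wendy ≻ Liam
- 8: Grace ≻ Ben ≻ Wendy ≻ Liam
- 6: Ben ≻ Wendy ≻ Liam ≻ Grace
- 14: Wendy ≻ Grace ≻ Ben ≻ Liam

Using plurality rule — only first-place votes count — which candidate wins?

First-place votes: Ben 14, Grace 20, Liam 8, Wendy 24.

Wendy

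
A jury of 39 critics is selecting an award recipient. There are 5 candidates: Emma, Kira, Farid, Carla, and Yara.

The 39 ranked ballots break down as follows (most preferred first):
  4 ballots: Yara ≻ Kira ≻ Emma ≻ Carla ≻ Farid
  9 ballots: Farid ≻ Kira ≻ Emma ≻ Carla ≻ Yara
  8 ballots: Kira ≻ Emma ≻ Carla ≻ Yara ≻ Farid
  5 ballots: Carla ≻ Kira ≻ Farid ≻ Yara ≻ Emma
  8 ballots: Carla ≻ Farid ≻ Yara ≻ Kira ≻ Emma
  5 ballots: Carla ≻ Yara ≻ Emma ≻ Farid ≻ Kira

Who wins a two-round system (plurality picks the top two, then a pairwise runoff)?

Round 1 first-place votes: Emma 0, Kira 8, Farid 9, Carla 18, Yara 4. Carla and Farid advance.
Runoff: Carla is ranked above Farid on 30 ballots, Farid above Carla on 9.

Carla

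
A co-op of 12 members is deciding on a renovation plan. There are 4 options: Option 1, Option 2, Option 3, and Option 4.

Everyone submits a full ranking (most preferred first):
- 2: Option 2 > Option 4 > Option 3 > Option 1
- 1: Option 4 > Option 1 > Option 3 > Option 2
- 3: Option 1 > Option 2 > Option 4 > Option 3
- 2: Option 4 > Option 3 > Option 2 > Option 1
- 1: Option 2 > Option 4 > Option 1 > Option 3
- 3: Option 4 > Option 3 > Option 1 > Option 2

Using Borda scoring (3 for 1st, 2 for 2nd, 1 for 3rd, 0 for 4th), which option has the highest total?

Option 4

Option 1: 2×0 + 1×2 + 3×3 + 2×0 + 1×1 + 3×1 = 15
Option 2: 2×3 + 1×0 + 3×2 + 2×1 + 1×3 + 3×0 = 17
Option 3: 2×1 + 1×1 + 3×0 + 2×2 + 1×0 + 3×2 = 13
Option 4: 2×2 + 1×3 + 3×1 + 2×3 + 1×2 + 3×3 = 27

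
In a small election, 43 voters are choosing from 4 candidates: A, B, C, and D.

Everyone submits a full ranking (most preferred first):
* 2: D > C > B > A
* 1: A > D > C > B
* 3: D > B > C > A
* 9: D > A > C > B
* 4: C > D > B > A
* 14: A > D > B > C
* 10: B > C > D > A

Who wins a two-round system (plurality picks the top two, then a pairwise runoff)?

Round 1 first-place votes: A 15, B 10, C 4, D 14. A and D advance.
Runoff: A is ranked above D on 15 ballots, D above A on 28.

D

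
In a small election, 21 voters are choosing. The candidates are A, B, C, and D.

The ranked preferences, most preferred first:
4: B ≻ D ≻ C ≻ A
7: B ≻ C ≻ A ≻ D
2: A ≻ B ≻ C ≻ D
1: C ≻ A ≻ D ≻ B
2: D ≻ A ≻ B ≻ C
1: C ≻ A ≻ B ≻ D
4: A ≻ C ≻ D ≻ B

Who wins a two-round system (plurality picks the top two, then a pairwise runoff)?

Round 1 first-place votes: A 6, B 11, C 2, D 2. B and A advance.
Runoff: B is ranked above A on 11 ballots, A above B on 10.

B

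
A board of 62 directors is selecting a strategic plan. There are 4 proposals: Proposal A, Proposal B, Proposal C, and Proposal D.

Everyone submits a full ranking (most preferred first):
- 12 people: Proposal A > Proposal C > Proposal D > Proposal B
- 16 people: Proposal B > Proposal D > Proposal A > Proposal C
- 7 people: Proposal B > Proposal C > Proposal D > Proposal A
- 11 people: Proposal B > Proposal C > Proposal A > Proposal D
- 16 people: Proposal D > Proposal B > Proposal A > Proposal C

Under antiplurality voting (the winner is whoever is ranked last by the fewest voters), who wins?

Proposal A

Last-place votes: Proposal A 7, Proposal B 12, Proposal C 32, Proposal D 11.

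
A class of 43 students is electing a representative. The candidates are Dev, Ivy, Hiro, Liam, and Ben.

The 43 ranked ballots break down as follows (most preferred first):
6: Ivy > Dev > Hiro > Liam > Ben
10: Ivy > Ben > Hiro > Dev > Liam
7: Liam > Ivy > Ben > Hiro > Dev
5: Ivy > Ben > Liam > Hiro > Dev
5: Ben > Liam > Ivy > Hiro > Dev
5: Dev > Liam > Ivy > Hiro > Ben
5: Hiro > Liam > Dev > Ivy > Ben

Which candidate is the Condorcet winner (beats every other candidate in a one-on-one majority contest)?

Liam vs Dev: 22–21
Liam vs Ivy: 22–21
Liam vs Hiro: 22–21
Liam vs Ben: 23–20
Liam beats every other candidate.

Liam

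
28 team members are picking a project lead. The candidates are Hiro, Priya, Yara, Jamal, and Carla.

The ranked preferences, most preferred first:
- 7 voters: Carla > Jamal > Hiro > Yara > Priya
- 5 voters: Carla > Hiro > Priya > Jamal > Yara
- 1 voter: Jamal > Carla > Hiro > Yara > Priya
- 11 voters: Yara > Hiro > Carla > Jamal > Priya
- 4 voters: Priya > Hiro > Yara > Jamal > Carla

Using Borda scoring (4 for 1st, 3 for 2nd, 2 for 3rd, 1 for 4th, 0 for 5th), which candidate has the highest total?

Hiro

Hiro: 7×2 + 5×3 + 1×2 + 11×3 + 4×3 = 76
Priya: 7×0 + 5×2 + 1×0 + 11×0 + 4×4 = 26
Yara: 7×1 + 5×0 + 1×1 + 11×4 + 4×2 = 60
Jamal: 7×3 + 5×1 + 1×4 + 11×1 + 4×1 = 45
Carla: 7×4 + 5×4 + 1×3 + 11×2 + 4×0 = 73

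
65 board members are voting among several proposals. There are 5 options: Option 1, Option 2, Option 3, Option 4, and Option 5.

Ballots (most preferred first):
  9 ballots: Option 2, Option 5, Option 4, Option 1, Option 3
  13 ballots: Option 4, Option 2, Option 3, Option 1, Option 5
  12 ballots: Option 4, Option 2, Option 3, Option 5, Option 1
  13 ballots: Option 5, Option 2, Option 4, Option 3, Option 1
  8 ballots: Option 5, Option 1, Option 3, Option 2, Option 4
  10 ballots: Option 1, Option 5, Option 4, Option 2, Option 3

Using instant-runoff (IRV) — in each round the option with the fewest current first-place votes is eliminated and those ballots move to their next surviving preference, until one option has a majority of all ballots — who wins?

Option 5

Round 1: Option 1 10, Option 2 9, Option 3 0, Option 4 25, Option 5 21. Option 3 eliminated.
Round 2: Option 1 10, Option 2 9, Option 4 25, Option 5 21. Option 2 eliminated.
Round 3: Option 1 10, Option 4 25, Option 5 30. Option 1 eliminated.
Round 4: Option 4 25, Option 5 40. Option 5 has a majority (≥33).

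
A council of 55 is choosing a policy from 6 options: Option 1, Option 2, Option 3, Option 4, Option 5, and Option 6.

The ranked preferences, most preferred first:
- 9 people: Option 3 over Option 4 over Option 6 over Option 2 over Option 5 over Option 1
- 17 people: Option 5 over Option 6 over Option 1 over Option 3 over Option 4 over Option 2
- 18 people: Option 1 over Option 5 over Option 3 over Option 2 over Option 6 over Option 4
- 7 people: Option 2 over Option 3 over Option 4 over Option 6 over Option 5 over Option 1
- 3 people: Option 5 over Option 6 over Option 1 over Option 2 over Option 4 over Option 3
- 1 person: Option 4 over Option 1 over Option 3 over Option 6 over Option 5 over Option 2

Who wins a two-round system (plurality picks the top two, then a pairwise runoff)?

Option 5

Round 1 first-place votes: Option 1 18, Option 2 7, Option 3 9, Option 4 1, Option 5 20, Option 6 0. Option 5 and Option 1 advance.
Runoff: Option 5 is ranked above Option 1 on 36 ballots, Option 1 above Option 5 on 19.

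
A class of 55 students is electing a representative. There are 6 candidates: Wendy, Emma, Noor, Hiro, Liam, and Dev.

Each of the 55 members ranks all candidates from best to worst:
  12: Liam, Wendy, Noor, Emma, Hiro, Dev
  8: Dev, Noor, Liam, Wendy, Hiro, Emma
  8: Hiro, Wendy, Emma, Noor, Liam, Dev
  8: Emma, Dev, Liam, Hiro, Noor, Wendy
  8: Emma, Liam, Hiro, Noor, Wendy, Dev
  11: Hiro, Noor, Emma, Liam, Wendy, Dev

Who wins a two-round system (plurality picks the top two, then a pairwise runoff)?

Round 1 first-place votes: Wendy 0, Emma 16, Noor 0, Hiro 19, Liam 12, Dev 8. Hiro and Emma advance.
Runoff: Hiro is ranked above Emma on 27 ballots, Emma above Hiro on 28.

Emma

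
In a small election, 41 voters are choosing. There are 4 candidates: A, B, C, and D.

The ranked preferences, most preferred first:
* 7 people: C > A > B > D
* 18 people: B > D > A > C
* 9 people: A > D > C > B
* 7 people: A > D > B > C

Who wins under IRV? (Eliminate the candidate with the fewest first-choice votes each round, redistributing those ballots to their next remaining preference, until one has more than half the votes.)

Round 1: A 16, B 18, C 7, D 0. D eliminated.
Round 2: A 16, B 18, C 7. C eliminated.
Round 3: A 23, B 18. A has a majority (≥21).

A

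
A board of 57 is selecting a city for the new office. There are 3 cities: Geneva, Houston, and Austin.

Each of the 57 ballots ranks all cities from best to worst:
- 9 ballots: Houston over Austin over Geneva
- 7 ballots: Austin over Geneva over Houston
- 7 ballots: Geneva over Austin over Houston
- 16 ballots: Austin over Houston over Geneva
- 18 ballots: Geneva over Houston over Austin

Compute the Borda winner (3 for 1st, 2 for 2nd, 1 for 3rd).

Austin

Geneva: 9×1 + 7×2 + 7×3 + 16×1 + 18×3 = 114
Houston: 9×3 + 7×1 + 7×1 + 16×2 + 18×2 = 109
Austin: 9×2 + 7×3 + 7×2 + 16×3 + 18×1 = 119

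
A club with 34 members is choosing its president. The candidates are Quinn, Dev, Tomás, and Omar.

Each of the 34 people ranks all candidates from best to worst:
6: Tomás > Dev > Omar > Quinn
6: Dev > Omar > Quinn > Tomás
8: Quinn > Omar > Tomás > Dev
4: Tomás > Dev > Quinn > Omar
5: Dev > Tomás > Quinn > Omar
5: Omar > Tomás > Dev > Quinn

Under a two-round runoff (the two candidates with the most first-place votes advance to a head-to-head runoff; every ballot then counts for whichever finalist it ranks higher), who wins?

Round 1 first-place votes: Quinn 8, Dev 11, Tomás 10, Omar 5. Dev and Tomás advance.
Runoff: Dev is ranked above Tomás on 11 ballots, Tomás above Dev on 23.

Tomás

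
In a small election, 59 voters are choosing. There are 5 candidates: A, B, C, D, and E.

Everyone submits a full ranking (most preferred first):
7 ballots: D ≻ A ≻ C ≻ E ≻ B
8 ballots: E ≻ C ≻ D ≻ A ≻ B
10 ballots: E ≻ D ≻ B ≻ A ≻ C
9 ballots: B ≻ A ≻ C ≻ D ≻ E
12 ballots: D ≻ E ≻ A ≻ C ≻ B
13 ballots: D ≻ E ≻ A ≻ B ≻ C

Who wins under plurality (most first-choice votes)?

D

First-place votes: A 0, B 9, C 0, D 32, E 18.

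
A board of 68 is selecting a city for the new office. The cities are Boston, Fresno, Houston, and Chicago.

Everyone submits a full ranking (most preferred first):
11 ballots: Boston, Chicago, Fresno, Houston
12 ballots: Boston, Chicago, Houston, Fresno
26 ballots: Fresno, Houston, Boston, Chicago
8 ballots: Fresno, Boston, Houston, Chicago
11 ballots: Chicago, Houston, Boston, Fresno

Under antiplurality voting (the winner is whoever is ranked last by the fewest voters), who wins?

Last-place votes: Boston 0, Fresno 23, Houston 11, Chicago 34.

Boston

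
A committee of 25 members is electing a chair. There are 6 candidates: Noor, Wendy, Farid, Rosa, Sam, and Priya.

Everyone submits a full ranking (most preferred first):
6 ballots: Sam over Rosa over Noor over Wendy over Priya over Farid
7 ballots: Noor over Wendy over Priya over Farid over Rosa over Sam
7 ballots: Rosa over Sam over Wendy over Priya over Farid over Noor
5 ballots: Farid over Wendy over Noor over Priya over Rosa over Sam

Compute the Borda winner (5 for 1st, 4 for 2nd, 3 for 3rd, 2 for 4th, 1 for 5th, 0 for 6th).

Noor: 6×3 + 7×5 + 7×0 + 5×3 = 68
Wendy: 6×2 + 7×4 + 7×3 + 5×4 = 81
Farid: 6×0 + 7×2 + 7×1 + 5×5 = 46
Rosa: 6×4 + 7×1 + 7×5 + 5×1 = 71
Sam: 6×5 + 7×0 + 7×4 + 5×0 = 58
Priya: 6×1 + 7×3 + 7×2 + 5×2 = 51

Wendy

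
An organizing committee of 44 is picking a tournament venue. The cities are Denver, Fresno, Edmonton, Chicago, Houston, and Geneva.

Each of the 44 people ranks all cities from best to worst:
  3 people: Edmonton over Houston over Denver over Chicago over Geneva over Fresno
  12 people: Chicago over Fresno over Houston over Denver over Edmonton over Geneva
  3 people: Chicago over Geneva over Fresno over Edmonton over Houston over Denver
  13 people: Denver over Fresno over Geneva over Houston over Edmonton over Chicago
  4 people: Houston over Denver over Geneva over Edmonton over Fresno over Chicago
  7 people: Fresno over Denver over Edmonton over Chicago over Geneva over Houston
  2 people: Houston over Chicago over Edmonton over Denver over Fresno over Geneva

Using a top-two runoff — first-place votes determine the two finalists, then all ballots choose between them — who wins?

Denver

Round 1 first-place votes: Denver 13, Fresno 7, Edmonton 3, Chicago 15, Houston 6, Geneva 0. Chicago and Denver advance.
Runoff: Chicago is ranked above Denver on 17 ballots, Denver above Chicago on 27.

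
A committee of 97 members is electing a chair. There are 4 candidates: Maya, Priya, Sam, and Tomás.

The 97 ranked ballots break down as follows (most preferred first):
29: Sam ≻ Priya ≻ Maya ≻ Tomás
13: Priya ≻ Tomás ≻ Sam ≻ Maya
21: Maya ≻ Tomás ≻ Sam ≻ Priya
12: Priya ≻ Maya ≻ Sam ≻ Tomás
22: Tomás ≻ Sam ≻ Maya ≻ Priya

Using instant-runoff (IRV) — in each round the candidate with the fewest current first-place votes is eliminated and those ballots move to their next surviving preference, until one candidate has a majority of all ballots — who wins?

Round 1: Maya 21, Priya 25, Sam 29, Tomás 22. Maya eliminated.
Round 2: Priya 25, Sam 29, Tomás 43. Priya eliminated.
Round 3: Sam 41, Tomás 56. Tomás has a majority (≥49).

Tomás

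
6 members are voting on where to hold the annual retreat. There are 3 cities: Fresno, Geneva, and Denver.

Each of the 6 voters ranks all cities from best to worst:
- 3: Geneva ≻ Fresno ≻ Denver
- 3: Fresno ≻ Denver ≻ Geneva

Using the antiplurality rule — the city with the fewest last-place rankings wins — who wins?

Last-place votes: Fresno 0, Geneva 3, Denver 3.

Fresno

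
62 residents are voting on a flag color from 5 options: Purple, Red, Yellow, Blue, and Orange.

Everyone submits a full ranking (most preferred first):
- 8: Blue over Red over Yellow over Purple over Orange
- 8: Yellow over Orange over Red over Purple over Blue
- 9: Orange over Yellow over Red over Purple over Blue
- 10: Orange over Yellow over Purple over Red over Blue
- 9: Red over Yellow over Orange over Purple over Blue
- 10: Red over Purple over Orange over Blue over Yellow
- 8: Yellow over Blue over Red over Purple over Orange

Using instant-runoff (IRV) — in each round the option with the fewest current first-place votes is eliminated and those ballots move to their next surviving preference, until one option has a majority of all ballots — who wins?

Round 1: Purple 0, Red 19, Yellow 16, Blue 8, Orange 19. Purple eliminated.
Round 2: Red 19, Yellow 16, Blue 8, Orange 19. Blue eliminated.
Round 3: Red 27, Yellow 16, Orange 19. Yellow eliminated.
Round 4: Red 35, Orange 27. Red has a majority (≥32).

Red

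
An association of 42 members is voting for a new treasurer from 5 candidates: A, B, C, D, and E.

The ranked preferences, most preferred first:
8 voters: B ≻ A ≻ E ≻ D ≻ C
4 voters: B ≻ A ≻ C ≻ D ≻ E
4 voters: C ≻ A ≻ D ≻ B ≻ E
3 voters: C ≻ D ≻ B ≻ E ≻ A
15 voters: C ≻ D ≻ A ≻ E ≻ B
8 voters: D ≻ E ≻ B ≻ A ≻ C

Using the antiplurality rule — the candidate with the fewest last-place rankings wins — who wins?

Last-place votes: A 3, B 15, C 16, D 0, E 8.

D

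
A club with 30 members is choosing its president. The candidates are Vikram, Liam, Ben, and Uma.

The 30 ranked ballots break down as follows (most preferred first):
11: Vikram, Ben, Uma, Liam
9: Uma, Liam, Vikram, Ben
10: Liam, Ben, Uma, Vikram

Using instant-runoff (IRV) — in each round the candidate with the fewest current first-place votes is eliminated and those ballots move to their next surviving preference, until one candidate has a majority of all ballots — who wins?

Liam

Round 1: Vikram 11, Liam 10, Ben 0, Uma 9. Ben eliminated.
Round 2: Vikram 11, Liam 10, Uma 9. Uma eliminated.
Round 3: Vikram 11, Liam 19. Liam has a majority (≥16).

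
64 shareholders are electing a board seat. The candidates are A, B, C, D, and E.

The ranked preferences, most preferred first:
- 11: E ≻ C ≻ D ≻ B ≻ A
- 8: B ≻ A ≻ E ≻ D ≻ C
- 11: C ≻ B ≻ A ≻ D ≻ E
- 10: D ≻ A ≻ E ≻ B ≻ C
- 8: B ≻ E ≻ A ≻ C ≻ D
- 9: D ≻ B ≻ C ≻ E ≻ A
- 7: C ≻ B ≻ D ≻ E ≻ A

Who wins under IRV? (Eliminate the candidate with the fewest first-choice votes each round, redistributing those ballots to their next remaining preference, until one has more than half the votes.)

Round 1: A 0, B 16, C 18, D 19, E 11. A eliminated.
Round 2: B 16, C 18, D 19, E 11. E eliminated.
Round 3: B 16, C 29, D 19. B eliminated.
Round 4: C 37, D 27. C has a majority (≥33).

C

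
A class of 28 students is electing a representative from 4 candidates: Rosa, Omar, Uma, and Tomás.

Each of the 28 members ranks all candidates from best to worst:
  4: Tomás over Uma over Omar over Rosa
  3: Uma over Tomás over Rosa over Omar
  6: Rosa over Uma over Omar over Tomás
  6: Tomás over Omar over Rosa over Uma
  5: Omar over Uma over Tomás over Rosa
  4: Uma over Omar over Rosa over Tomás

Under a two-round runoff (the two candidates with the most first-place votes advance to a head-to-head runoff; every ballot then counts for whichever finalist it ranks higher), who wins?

Uma

Round 1 first-place votes: Rosa 6, Omar 5, Uma 7, Tomás 10. Tomás and Uma advance.
Runoff: Tomás is ranked above Uma on 10 ballots, Uma above Tomás on 18.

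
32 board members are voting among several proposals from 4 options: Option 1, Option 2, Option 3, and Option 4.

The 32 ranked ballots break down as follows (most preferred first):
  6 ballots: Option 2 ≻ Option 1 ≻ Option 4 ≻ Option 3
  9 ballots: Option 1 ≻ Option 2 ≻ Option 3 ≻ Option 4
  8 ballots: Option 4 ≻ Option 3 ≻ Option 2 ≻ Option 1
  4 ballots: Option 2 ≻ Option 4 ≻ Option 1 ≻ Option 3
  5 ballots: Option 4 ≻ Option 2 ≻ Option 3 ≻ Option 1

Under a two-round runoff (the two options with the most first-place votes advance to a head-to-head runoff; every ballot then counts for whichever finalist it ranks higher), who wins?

Option 2

Round 1 first-place votes: Option 1 9, Option 2 10, Option 3 0, Option 4 13. Option 4 and Option 2 advance.
Runoff: Option 4 is ranked above Option 2 on 13 ballots, Option 2 above Option 4 on 19.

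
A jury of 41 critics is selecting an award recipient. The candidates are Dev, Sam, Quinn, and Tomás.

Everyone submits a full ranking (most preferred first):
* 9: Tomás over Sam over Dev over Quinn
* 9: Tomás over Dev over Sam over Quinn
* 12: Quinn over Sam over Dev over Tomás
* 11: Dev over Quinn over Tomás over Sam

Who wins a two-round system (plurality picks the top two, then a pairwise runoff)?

Round 1 first-place votes: Dev 11, Sam 0, Quinn 12, Tomás 18. Tomás and Quinn advance.
Runoff: Tomás is ranked above Quinn on 18 ballots, Quinn above Tomás on 23.

Quinn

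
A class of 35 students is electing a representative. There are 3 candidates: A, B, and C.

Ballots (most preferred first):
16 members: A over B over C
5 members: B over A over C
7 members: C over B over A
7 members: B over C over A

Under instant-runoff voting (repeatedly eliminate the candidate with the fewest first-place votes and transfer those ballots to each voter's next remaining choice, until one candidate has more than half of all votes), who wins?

B

Round 1: A 16, B 12, C 7. C eliminated.
Round 2: A 16, B 19. B has a majority (≥18).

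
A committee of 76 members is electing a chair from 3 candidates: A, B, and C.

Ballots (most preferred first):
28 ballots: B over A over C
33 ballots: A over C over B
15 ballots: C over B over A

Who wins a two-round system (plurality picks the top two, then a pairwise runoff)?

Round 1 first-place votes: A 33, B 28, C 15. A and B advance.
Runoff: A is ranked above B on 33 ballots, B above A on 43.

B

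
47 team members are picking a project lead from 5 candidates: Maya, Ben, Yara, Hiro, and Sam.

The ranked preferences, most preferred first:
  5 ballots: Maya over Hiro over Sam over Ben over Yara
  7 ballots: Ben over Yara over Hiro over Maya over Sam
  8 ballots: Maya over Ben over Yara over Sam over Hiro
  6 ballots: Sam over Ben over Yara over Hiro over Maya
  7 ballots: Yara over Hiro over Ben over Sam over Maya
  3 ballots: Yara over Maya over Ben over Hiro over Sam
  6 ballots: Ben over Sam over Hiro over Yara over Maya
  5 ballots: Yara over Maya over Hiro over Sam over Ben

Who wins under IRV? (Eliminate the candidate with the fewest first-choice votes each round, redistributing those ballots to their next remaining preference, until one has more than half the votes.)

Ben

Round 1: Maya 13, Ben 13, Yara 15, Hiro 0, Sam 6. Hiro eliminated.
Round 2: Maya 13, Ben 13, Yara 15, Sam 6. Sam eliminated.
Round 3: Maya 13, Ben 19, Yara 15. Maya eliminated.
Round 4: Ben 32, Yara 15. Ben has a majority (≥24).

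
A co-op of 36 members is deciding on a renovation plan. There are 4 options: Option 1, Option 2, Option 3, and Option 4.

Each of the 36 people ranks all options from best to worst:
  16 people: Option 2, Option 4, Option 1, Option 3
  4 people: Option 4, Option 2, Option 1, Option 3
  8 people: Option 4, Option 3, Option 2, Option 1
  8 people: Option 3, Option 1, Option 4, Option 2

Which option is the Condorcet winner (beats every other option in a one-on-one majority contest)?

Option 4 vs Option 1: 28–8
Option 4 vs Option 2: 20–16
Option 4 vs Option 3: 28–8
Option 4 beats every other option.

Option 4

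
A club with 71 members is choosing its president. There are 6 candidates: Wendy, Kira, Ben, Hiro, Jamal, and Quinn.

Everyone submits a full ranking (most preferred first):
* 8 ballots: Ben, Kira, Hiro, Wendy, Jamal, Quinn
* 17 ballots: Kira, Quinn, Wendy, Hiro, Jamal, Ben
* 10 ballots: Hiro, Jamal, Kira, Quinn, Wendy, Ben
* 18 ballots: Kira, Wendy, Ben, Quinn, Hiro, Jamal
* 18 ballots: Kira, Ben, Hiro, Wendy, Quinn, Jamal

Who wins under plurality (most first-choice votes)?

Kira

First-place votes: Wendy 0, Kira 53, Ben 8, Hiro 10, Jamal 0, Quinn 0.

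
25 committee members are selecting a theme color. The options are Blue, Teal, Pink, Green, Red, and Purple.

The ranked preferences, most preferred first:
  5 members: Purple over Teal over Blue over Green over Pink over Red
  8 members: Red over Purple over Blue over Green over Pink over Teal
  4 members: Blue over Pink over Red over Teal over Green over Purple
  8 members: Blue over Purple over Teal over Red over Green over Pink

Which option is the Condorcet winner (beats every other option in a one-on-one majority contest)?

Purple

Purple vs Blue: 13–12
Purple vs Teal: 21–4
Purple vs Pink: 21–4
Purple vs Green: 21–4
Purple vs Red: 13–12
Purple beats every other option.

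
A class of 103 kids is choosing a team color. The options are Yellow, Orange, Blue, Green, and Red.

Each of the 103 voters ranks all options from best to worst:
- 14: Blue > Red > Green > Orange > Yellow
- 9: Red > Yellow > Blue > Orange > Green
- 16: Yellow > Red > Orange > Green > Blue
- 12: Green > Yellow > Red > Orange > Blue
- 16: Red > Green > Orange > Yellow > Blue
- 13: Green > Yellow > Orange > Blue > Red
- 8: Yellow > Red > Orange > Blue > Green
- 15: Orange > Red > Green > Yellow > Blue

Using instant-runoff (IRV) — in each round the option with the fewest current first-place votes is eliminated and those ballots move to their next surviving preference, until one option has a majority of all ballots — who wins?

Red

Round 1: Yellow 24, Orange 15, Blue 14, Green 25, Red 25. Blue eliminated.
Round 2: Yellow 24, Orange 15, Green 25, Red 39. Orange eliminated.
Round 3: Yellow 24, Green 25, Red 54. Red has a majority (≥52).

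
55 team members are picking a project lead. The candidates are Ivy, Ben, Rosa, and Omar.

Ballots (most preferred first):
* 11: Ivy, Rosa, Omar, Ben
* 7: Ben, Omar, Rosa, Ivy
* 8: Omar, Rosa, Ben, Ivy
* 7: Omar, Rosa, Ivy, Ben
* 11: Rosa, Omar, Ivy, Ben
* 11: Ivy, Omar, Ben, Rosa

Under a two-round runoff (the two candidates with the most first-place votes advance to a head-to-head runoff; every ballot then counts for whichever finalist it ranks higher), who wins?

Round 1 first-place votes: Ivy 22, Ben 7, Rosa 11, Omar 15. Ivy and Omar advance.
Runoff: Ivy is ranked above Omar on 22 ballots, Omar above Ivy on 33.

Omar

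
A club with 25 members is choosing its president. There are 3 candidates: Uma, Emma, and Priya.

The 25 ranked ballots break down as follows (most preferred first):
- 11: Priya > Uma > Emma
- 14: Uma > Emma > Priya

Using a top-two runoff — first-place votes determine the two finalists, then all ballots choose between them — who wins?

Round 1 first-place votes: Uma 14, Emma 0, Priya 11. Uma and Priya advance.
Runoff: Uma is ranked above Priya on 14 ballots, Priya above Uma on 11.

Uma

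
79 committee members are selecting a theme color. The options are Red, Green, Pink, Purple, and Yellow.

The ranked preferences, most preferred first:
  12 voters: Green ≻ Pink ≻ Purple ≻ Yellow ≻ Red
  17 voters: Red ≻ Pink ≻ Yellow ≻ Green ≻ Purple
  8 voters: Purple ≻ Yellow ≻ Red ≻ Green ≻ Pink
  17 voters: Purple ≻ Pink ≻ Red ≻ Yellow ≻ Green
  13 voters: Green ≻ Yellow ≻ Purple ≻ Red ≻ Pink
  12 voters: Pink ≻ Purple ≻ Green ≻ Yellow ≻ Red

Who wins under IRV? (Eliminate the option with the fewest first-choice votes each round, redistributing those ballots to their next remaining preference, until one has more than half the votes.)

Round 1: Red 17, Green 25, Pink 12, Purple 25, Yellow 0. Yellow eliminated.
Round 2: Red 17, Green 25, Pink 12, Purple 25. Pink eliminated.
Round 3: Red 17, Green 25, Purple 37. Red eliminated.
Round 4: Green 42, Purple 37. Green has a majority (≥40).

Green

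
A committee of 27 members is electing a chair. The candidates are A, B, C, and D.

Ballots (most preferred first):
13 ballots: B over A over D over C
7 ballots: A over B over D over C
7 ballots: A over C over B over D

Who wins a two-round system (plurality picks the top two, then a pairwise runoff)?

A

Round 1 first-place votes: A 14, B 13, C 0, D 0. A and B advance.
Runoff: A is ranked above B on 14 ballots, B above A on 13.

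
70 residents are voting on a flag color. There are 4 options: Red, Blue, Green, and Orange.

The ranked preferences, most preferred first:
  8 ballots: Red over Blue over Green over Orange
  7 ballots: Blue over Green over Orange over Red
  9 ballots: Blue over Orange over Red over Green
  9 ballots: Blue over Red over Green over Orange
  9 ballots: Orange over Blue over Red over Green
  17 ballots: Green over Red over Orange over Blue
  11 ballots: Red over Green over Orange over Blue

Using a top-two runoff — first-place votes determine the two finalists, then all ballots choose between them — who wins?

Red

Round 1 first-place votes: Red 19, Blue 25, Green 17, Orange 9. Blue and Red advance.
Runoff: Blue is ranked above Red on 34 ballots, Red above Blue on 36.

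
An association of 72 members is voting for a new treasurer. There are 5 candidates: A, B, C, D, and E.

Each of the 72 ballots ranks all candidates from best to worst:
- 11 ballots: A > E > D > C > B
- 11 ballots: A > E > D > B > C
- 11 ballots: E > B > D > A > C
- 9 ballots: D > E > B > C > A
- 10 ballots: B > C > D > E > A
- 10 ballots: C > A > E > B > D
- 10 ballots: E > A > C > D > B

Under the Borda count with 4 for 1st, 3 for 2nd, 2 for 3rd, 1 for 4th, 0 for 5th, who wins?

A: 11×4 + 11×4 + 11×1 + 9×0 + 10×0 + 10×3 + 10×3 = 159
B: 11×0 + 11×1 + 11×3 + 9×2 + 10×4 + 10×1 + 10×0 = 112
C: 11×1 + 11×0 + 11×0 + 9×1 + 10×3 + 10×4 + 10×2 = 110
D: 11×2 + 11×2 + 11×2 + 9×4 + 10×2 + 10×0 + 10×1 = 132
E: 11×3 + 11×3 + 11×4 + 9×3 + 10×1 + 10×2 + 10×4 = 207

E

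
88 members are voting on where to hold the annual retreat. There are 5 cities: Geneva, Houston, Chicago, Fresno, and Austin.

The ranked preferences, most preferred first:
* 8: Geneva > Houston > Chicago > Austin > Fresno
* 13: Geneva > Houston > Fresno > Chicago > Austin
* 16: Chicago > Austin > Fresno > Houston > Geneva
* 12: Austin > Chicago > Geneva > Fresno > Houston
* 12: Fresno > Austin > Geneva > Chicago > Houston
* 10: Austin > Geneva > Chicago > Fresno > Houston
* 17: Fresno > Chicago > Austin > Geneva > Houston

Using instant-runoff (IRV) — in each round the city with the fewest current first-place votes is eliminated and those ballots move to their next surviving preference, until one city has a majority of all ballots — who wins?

Austin

Round 1: Geneva 21, Houston 0, Chicago 16, Fresno 29, Austin 22. Houston eliminated.
Round 2: Geneva 21, Chicago 16, Fresno 29, Austin 22. Chicago eliminated.
Round 3: Geneva 21, Fresno 29, Austin 38. Geneva eliminated.
Round 4: Fresno 42, Austin 46. Austin has a majority (≥45).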